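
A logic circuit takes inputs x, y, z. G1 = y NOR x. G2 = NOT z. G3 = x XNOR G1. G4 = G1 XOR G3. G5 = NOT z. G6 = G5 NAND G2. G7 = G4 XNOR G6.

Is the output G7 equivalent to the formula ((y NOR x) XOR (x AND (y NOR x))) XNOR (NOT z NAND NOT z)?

G1 = y NOR x
G2 = NOT z
G3 = x XNOR G1 = x XNOR (y NOR x)
G4 = G1 XOR G3 = (y NOR x) XOR (x XNOR (y NOR x))
G5 = NOT z
G6 = G5 NAND G2 = NOT z NAND NOT z
G7 = G4 XNOR G6 = ((y NOR x) XOR (x XNOR (y NOR x))) XNOR (NOT z NAND NOT z)
At x=0, y=1, z=0: circuit gives 0, formula gives 1.

No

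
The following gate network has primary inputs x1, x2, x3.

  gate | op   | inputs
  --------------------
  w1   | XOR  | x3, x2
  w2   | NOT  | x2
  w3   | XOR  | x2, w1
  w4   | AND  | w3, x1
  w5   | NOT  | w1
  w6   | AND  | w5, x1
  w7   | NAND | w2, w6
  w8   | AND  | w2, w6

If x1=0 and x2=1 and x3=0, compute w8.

w1 = 0 XOR 1 = 1
w2 = NOT 1 = 0
w5 = NOT 1 = 0
w6 = 0 AND 0 = 0
w8 = 0 AND 0 = 0

0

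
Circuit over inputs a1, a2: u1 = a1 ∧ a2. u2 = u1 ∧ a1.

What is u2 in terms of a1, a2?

(a1 ∧ a2) ∧ a1

u1 = a1 ∧ a2
u2 = u1 ∧ a1 = (a1 ∧ a2) ∧ a1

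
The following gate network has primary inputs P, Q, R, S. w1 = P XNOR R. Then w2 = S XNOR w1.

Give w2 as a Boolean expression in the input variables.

w1 = P XNOR R
w2 = S XNOR w1 = S XNOR (P XNOR R)

S XNOR (P XNOR R)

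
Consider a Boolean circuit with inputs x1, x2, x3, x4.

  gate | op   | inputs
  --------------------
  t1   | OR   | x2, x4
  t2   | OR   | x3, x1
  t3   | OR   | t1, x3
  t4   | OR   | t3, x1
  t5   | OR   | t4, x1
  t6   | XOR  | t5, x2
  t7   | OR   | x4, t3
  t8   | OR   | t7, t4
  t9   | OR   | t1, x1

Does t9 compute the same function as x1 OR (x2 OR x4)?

Yes

t1 = x2 OR x4
t9 = t1 OR x1 = (x2 OR x4) OR x1
At x1=0, x2=0, x3=0, x4=0: circuit gives 0, formula gives 0.
At x1=0, x2=0, x3=0, x4=1: circuit gives 1, formula gives 1.
Agrees on all 16 inputs.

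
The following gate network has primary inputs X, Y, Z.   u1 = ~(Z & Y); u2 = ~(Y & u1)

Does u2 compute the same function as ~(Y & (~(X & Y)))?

No

u1 = ~(Z & Y)
u2 = ~(Y & u1) = ~(Y & (~(Z & Y)))
At X=0, Y=1, Z=1: circuit gives 1, formula gives 0.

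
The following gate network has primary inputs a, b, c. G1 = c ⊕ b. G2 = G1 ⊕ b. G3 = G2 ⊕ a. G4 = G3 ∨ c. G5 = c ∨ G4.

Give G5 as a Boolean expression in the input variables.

G1 = c ⊕ b
G2 = G1 ⊕ b = (c ⊕ b) ⊕ b
G3 = G2 ⊕ a = ((c ⊕ b) ⊕ b) ⊕ a
G4 = G3 ∨ c = (((c ⊕ b) ⊕ b) ⊕ a) ∨ c
G5 = c ∨ G4 = c ∨ ((((c ⊕ b) ⊕ b) ⊕ a) ∨ c)

c ∨ ((((c ⊕ b) ⊕ b) ⊕ a) ∨ c)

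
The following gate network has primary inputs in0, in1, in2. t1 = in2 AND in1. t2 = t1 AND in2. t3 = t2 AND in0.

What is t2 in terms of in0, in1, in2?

t1 = in2 AND in1
t2 = t1 AND in2 = (in2 AND in1) AND in2

(in2 AND in1) AND in2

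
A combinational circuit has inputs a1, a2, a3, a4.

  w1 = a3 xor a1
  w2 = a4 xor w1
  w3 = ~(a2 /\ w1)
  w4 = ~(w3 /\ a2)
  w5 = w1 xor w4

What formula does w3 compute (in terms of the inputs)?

~(a2 /\ (a3 xor a1))

w1 = a3 xor a1
w3 = ~(a2 /\ w1) = ~(a2 /\ (a3 xor a1))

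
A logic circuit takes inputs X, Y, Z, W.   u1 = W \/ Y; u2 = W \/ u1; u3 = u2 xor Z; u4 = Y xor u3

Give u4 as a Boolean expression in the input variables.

Y xor ((W \/ (W \/ Y)) xor Z)

u1 = W \/ Y
u2 = W \/ u1 = W \/ (W \/ Y)
u3 = u2 xor Z = (W \/ (W \/ Y)) xor Z
u4 = Y xor u3 = Y xor ((W \/ (W \/ Y)) xor Z)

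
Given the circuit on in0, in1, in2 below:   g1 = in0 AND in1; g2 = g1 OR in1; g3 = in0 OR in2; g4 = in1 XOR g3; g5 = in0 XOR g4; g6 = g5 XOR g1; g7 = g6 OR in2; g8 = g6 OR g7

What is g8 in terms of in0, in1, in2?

g1 = in0 AND in1
g3 = in0 OR in2
g4 = in1 XOR g3 = in1 XOR (in0 OR in2)
g5 = in0 XOR g4 = in0 XOR (in1 XOR (in0 OR in2))
g6 = g5 XOR g1 = (in0 XOR (in1 XOR (in0 OR in2))) XOR (in0 AND in1)
g7 = g6 OR in2 = ((in0 XOR (in1 XOR (in0 OR in2))) XOR (in0 AND in1)) OR in2
g8 = g6 OR g7 = ((in0 XOR (in1 XOR (in0 OR in2))) XOR (in0 AND in1)) OR (((in0 XOR (in1 XOR (in0 OR in2))) XOR (in0 AND in1)) OR in2)

((in0 XOR (in1 XOR (in0 OR in2))) XOR (in0 AND in1)) OR (((in0 XOR (in1 XOR (in0 OR in2))) XOR (in0 AND in1)) OR in2)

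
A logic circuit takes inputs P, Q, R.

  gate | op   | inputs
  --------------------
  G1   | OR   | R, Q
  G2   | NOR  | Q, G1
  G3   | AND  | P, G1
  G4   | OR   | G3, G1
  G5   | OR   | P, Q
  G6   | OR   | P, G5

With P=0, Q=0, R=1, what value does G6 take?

G5 = 0 OR 0 = 0
G6 = 0 OR 0 = 0

0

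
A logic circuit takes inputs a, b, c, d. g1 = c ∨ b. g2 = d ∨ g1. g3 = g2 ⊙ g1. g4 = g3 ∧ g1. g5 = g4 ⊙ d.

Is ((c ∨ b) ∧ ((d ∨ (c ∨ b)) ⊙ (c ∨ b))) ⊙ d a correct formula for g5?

g1 = c ∨ b
g2 = d ∨ g1 = d ∨ (c ∨ b)
g3 = g2 ⊙ g1 = (d ∨ (c ∨ b)) ⊙ (c ∨ b)
g4 = g3 ∧ g1 = ((d ∨ (c ∨ b)) ⊙ (c ∨ b)) ∧ (c ∨ b)
g5 = g4 ⊙ d = (((d ∨ (c ∨ b)) ⊙ (c ∨ b)) ∧ (c ∨ b)) ⊙ d
At a=0, b=0, c=0, d=1: circuit gives 0, formula gives 0.
At a=0, b=0, c=0, d=0: circuit gives 1, formula gives 1.
Agrees on all 16 inputs.

Yes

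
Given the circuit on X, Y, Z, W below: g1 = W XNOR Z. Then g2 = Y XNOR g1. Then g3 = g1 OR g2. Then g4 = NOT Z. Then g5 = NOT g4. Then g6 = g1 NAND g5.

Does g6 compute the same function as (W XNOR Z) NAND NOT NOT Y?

g1 = W XNOR Z
g4 = NOT Z
g5 = NOT g4 = NOT NOT Z
g6 = g1 NAND g5 = (W XNOR Z) NAND NOT NOT Z
At X=0, Y=0, Z=1, W=1: circuit gives 0, formula gives 1.

No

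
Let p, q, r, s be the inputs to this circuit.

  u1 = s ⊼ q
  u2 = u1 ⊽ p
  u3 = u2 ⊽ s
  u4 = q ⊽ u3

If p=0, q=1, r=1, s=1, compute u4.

u1 = 1 ⊼ 1 = 0
u2 = 0 ⊽ 0 = 1
u3 = 1 ⊽ 1 = 0
u4 = 1 ⊽ 0 = 0

0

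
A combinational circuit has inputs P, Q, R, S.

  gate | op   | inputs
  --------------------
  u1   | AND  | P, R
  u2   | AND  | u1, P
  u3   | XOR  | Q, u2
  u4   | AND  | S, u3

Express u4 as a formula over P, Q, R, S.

u1 = P AND R
u2 = u1 AND P = (P AND R) AND P
u3 = Q XOR u2 = Q XOR ((P AND R) AND P)
u4 = S AND u3 = S AND (Q XOR ((P AND R) AND P))

S AND (Q XOR ((P AND R) AND P))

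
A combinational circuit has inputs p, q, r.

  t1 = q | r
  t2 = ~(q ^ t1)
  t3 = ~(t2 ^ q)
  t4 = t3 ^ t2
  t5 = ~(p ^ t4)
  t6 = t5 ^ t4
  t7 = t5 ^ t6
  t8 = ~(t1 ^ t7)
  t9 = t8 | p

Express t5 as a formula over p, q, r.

t1 = q | r
t2 = ~(q ^ t1) = ~(q ^ (q | r))
t3 = ~(t2 ^ q) = ~((~(q ^ (q | r))) ^ q)
t4 = t3 ^ t2 = (~((~(q ^ (q | r))) ^ q)) ^ (~(q ^ (q | r)))
t5 = ~(p ^ t4) = ~(p ^ ((~((~(q ^ (q | r))) ^ q)) ^ (~(q ^ (q | r)))))

~(p ^ ((~((~(q ^ (q | r))) ^ q)) ^ (~(q ^ (q | r)))))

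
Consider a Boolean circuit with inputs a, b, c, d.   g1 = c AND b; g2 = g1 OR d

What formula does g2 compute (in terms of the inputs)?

(c AND b) OR d

g1 = c AND b
g2 = g1 OR d = (c AND b) OR d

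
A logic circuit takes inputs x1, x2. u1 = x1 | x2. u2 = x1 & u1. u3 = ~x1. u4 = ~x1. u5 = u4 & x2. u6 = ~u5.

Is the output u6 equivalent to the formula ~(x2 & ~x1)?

u4 = ~x1
u5 = u4 & x2 = ~x1 & x2
u6 = ~u5 = ~(~x1 & x2)
At x1=0, x2=1: circuit gives 0, formula gives 0.
At x1=0, x2=0: circuit gives 1, formula gives 1.
Agrees on all 4 inputs.

Yes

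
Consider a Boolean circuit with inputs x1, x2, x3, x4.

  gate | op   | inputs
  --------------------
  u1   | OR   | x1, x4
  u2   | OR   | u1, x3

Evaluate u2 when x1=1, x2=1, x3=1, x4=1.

1

u1 = 1 OR 1 = 1
u2 = 1 OR 1 = 1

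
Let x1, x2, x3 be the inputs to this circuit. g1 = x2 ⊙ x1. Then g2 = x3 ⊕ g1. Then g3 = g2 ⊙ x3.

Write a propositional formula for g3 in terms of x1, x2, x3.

g1 = x2 ⊙ x1
g2 = x3 ⊕ g1 = x3 ⊕ (x2 ⊙ x1)
g3 = g2 ⊙ x3 = (x3 ⊕ (x2 ⊙ x1)) ⊙ x3

(x3 ⊕ (x2 ⊙ x1)) ⊙ x3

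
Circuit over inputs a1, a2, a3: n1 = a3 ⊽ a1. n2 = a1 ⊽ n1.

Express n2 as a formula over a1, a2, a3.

n1 = a3 ⊽ a1
n2 = a1 ⊽ n1 = a1 ⊽ (a3 ⊽ a1)

a1 ⊽ (a3 ⊽ a1)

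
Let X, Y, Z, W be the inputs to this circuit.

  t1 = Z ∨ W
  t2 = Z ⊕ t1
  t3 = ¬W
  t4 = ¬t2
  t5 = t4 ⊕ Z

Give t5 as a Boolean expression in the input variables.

t1 = Z ∨ W
t2 = Z ⊕ t1 = Z ⊕ (Z ∨ W)
t4 = ¬t2 = ¬(Z ⊕ (Z ∨ W))
t5 = t4 ⊕ Z = ¬(Z ⊕ (Z ∨ W)) ⊕ Z

¬(Z ⊕ (Z ∨ W)) ⊕ Z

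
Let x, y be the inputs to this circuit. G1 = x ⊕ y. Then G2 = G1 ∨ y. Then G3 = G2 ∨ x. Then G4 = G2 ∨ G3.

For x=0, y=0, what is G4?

G1 = 0 ⊕ 0 = 0
G2 = 0 ∨ 0 = 0
G3 = 0 ∨ 0 = 0
G4 = 0 ∨ 0 = 0

0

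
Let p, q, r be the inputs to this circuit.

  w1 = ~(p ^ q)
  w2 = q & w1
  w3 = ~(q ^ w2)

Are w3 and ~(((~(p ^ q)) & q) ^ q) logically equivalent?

Yes

w1 = ~(p ^ q)
w2 = q & w1 = q & (~(p ^ q))
w3 = ~(q ^ w2) = ~(q ^ (q & (~(p ^ q))))
At p=0, q=1, r=0: circuit gives 0, formula gives 0.
At p=0, q=0, r=0: circuit gives 1, formula gives 1.
Agrees on all 8 inputs.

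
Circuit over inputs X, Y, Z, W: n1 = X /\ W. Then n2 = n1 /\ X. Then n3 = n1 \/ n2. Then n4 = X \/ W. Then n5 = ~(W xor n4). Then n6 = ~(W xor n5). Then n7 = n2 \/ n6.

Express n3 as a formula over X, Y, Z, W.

(X /\ W) \/ ((X /\ W) /\ X)

n1 = X /\ W
n2 = n1 /\ X = (X /\ W) /\ X
n3 = n1 \/ n2 = (X /\ W) \/ ((X /\ W) /\ X)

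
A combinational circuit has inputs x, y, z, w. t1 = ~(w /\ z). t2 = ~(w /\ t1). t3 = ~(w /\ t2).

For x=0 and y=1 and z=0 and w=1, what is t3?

1

t1 = ~(1 /\ 0) = 1
t2 = ~(1 /\ 1) = 0
t3 = ~(1 /\ 0) = 1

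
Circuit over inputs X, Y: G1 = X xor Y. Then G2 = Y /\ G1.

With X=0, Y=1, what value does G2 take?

G1 = 0 xor 1 = 1
G2 = 1 /\ 1 = 1

1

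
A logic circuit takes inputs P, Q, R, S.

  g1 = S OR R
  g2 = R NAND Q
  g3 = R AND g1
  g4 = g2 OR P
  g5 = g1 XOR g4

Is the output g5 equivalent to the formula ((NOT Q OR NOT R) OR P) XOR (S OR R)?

g1 = S OR R
g2 = R NAND Q
g4 = g2 OR P = (R NAND Q) OR P
g5 = g1 XOR g4 = (S OR R) XOR ((R NAND Q) OR P)
At P=0, Q=0, R=0, S=1: circuit gives 0, formula gives 0.
At P=0, Q=0, R=0, S=0: circuit gives 1, formula gives 1.
Agrees on all 16 inputs.

Yes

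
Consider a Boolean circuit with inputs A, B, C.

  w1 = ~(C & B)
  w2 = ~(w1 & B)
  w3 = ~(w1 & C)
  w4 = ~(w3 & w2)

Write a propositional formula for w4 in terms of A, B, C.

~((~((~(C & B)) & C)) & (~((~(C & B)) & B)))

w1 = ~(C & B)
w2 = ~(w1 & B) = ~((~(C & B)) & B)
w3 = ~(w1 & C) = ~((~(C & B)) & C)
w4 = ~(w3 & w2) = ~((~((~(C & B)) & C)) & (~((~(C & B)) & B)))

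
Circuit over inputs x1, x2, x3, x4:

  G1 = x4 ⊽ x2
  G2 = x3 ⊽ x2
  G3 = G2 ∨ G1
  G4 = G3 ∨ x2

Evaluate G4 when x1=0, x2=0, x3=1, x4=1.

G1 = 1 ⊽ 0 = 0
G2 = 1 ⊽ 0 = 0
G3 = 0 ∨ 0 = 0
G4 = 0 ∨ 0 = 0

0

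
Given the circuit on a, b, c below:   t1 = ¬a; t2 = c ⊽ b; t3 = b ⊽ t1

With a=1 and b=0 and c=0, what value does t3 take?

t1 = ¬1 = 0
t3 = 0 ⊽ 0 = 1

1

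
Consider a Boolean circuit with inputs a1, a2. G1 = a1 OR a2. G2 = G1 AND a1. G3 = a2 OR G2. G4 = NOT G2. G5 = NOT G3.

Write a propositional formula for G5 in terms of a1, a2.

NOT (a2 OR ((a1 OR a2) AND a1))

G1 = a1 OR a2
G2 = G1 AND a1 = (a1 OR a2) AND a1
G3 = a2 OR G2 = a2 OR ((a1 OR a2) AND a1)
G5 = NOT G3 = NOT (a2 OR ((a1 OR a2) AND a1))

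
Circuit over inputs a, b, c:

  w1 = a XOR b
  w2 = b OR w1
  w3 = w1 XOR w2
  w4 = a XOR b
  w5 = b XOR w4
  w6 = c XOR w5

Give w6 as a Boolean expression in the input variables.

w4 = a XOR b
w5 = b XOR w4 = b XOR (a XOR b)
w6 = c XOR w5 = c XOR (b XOR (a XOR b))

c XOR (b XOR (a XOR b))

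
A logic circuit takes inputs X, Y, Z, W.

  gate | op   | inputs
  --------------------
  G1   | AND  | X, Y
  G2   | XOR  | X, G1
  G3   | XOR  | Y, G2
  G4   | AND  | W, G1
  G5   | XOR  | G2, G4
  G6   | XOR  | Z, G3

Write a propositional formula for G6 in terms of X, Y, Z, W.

G1 = X AND Y
G2 = X XOR G1 = X XOR (X AND Y)
G3 = Y XOR G2 = Y XOR (X XOR (X AND Y))
G6 = Z XOR G3 = Z XOR (Y XOR (X XOR (X AND Y)))

Z XOR (Y XOR (X XOR (X AND Y)))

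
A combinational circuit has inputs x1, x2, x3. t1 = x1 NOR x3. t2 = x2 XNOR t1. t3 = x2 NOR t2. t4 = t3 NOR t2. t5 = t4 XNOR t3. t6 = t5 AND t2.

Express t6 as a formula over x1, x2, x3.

t1 = x1 NOR x3
t2 = x2 XNOR t1 = x2 XNOR (x1 NOR x3)
t3 = x2 NOR t2 = x2 NOR (x2 XNOR (x1 NOR x3))
t4 = t3 NOR t2 = (x2 NOR (x2 XNOR (x1 NOR x3))) NOR (x2 XNOR (x1 NOR x3))
t5 = t4 XNOR t3 = ((x2 NOR (x2 XNOR (x1 NOR x3))) NOR (x2 XNOR (x1 NOR x3))) XNOR (x2 NOR (x2 XNOR (x1 NOR x3)))
t6 = t5 AND t2 = (((x2 NOR (x2 XNOR (x1 NOR x3))) NOR (x2 XNOR (x1 NOR x3))) XNOR (x2 NOR (x2 XNOR (x1 NOR x3)))) AND (x2 XNOR (x1 NOR x3))

(((x2 NOR (x2 XNOR (x1 NOR x3))) NOR (x2 XNOR (x1 NOR x3))) XNOR (x2 NOR (x2 XNOR (x1 NOR x3)))) AND (x2 XNOR (x1 NOR x3))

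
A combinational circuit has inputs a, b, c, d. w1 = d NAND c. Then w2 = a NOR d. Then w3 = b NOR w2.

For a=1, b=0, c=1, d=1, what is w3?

1

w2 = 1 NOR 1 = 0
w3 = 0 NOR 0 = 1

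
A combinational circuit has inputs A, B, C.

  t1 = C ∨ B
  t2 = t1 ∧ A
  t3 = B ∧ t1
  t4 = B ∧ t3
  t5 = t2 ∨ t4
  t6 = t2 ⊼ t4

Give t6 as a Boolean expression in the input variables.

t1 = C ∨ B
t2 = t1 ∧ A = (C ∨ B) ∧ A
t3 = B ∧ t1 = B ∧ (C ∨ B)
t4 = B ∧ t3 = B ∧ (B ∧ (C ∨ B))
t6 = t2 ⊼ t4 = ((C ∨ B) ∧ A) ⊼ (B ∧ (B ∧ (C ∨ B)))

((C ∨ B) ∧ A) ⊼ (B ∧ (B ∧ (C ∨ B)))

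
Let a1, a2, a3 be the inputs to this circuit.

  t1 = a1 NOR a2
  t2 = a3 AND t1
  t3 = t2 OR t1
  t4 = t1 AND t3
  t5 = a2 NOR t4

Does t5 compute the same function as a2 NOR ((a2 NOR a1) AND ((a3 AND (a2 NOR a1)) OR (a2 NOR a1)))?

t1 = a1 NOR a2
t2 = a3 AND t1 = a3 AND (a1 NOR a2)
t3 = t2 OR t1 = (a3 AND (a1 NOR a2)) OR (a1 NOR a2)
t4 = t1 AND t3 = (a1 NOR a2) AND ((a3 AND (a1 NOR a2)) OR (a1 NOR a2))
t5 = a2 NOR t4 = a2 NOR ((a1 NOR a2) AND ((a3 AND (a1 NOR a2)) OR (a1 NOR a2)))
At a1=0, a2=0, a3=0: circuit gives 0, formula gives 0.
At a1=1, a2=0, a3=0: circuit gives 1, formula gives 1.
Agrees on all 8 inputs.

Yes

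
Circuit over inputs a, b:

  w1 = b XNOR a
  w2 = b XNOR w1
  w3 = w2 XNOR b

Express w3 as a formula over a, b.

w1 = b XNOR a
w2 = b XNOR w1 = b XNOR (b XNOR a)
w3 = w2 XNOR b = (b XNOR (b XNOR a)) XNOR b

(b XNOR (b XNOR a)) XNOR b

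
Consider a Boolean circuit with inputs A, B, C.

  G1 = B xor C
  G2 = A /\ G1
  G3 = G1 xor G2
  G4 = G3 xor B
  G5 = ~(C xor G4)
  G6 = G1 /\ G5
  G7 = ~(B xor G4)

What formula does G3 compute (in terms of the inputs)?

(B xor C) xor (A /\ (B xor C))

G1 = B xor C
G2 = A /\ G1 = A /\ (B xor C)
G3 = G1 xor G2 = (B xor C) xor (A /\ (B xor C))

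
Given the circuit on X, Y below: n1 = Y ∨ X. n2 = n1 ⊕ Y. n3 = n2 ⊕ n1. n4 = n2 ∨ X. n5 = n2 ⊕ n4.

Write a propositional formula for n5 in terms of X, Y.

n1 = Y ∨ X
n2 = n1 ⊕ Y = (Y ∨ X) ⊕ Y
n4 = n2 ∨ X = ((Y ∨ X) ⊕ Y) ∨ X
n5 = n2 ⊕ n4 = ((Y ∨ X) ⊕ Y) ⊕ (((Y ∨ X) ⊕ Y) ∨ X)

((Y ∨ X) ⊕ Y) ⊕ (((Y ∨ X) ⊕ Y) ∨ X)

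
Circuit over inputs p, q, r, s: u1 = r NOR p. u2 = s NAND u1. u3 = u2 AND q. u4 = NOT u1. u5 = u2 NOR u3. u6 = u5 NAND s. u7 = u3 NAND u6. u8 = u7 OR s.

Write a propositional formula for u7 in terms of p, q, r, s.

u1 = r NOR p
u2 = s NAND u1 = s NAND (r NOR p)
u3 = u2 AND q = (s NAND (r NOR p)) AND q
u5 = u2 NOR u3 = (s NAND (r NOR p)) NOR ((s NAND (r NOR p)) AND q)
u6 = u5 NAND s = ((s NAND (r NOR p)) NOR ((s NAND (r NOR p)) AND q)) NAND s
u7 = u3 NAND u6 = ((s NAND (r NOR p)) AND q) NAND (((s NAND (r NOR p)) NOR ((s NAND (r NOR p)) AND q)) NAND s)

((s NAND (r NOR p)) AND q) NAND (((s NAND (r NOR p)) NOR ((s NAND (r NOR p)) AND q)) NAND s)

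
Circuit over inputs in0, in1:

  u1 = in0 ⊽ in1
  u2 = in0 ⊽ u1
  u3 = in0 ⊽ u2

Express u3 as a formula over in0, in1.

u1 = in0 ⊽ in1
u2 = in0 ⊽ u1 = in0 ⊽ (in0 ⊽ in1)
u3 = in0 ⊽ u2 = in0 ⊽ (in0 ⊽ (in0 ⊽ in1))

in0 ⊽ (in0 ⊽ (in0 ⊽ in1))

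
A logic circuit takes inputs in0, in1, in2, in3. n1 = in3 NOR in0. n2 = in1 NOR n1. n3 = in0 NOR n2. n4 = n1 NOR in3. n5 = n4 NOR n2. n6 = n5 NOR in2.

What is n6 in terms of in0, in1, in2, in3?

(((in3 NOR in0) NOR in3) NOR (in1 NOR (in3 NOR in0))) NOR in2

n1 = in3 NOR in0
n2 = in1 NOR n1 = in1 NOR (in3 NOR in0)
n4 = n1 NOR in3 = (in3 NOR in0) NOR in3
n5 = n4 NOR n2 = ((in3 NOR in0) NOR in3) NOR (in1 NOR (in3 NOR in0))
n6 = n5 NOR in2 = (((in3 NOR in0) NOR in3) NOR (in1 NOR (in3 NOR in0))) NOR in2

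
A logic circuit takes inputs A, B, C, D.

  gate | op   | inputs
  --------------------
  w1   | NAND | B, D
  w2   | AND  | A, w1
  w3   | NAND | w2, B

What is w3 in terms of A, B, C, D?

(A AND (B NAND D)) NAND B

w1 = B NAND D
w2 = A AND w1 = A AND (B NAND D)
w3 = w2 NAND B = (A AND (B NAND D)) NAND B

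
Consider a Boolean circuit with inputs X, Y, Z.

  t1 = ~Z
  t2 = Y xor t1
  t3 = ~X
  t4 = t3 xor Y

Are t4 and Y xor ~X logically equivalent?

Yes

t3 = ~X
t4 = t3 xor Y = ~X xor Y
At X=0, Y=1, Z=0: circuit gives 0, formula gives 0.
At X=0, Y=0, Z=0: circuit gives 1, formula gives 1.
Agrees on all 8 inputs.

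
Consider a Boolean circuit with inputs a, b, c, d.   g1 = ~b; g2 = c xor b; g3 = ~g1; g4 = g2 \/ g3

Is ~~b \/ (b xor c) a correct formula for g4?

Yes

g1 = ~b
g2 = c xor b
g3 = ~g1 = ~~b
g4 = g2 \/ g3 = (c xor b) \/ ~~b
At a=0, b=0, c=0, d=0: circuit gives 0, formula gives 0.
At a=0, b=0, c=1, d=0: circuit gives 1, formula gives 1.
Agrees on all 16 inputs.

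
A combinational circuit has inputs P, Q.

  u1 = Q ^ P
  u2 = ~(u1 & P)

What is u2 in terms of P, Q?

~((Q ^ P) & P)

u1 = Q ^ P
u2 = ~(u1 & P) = ~((Q ^ P) & P)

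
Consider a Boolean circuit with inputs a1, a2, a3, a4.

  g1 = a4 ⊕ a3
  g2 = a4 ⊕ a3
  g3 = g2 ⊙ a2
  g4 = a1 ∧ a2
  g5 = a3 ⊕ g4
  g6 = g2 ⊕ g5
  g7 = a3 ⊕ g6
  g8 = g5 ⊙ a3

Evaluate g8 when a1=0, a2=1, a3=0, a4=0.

g4 = 0 ∧ 1 = 0
g5 = 0 ⊕ 0 = 0
g8 = 0 ⊙ 0 = 1

1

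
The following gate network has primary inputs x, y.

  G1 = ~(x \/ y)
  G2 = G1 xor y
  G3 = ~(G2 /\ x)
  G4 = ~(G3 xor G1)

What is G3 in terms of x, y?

~(((~(x \/ y)) xor y) /\ x)

G1 = ~(x \/ y)
G2 = G1 xor y = (~(x \/ y)) xor y
G3 = ~(G2 /\ x) = ~(((~(x \/ y)) xor y) /\ x)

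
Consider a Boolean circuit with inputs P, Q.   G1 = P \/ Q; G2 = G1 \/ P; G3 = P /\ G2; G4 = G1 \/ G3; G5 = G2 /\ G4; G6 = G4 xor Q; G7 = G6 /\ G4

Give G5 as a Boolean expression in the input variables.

G1 = P \/ Q
G2 = G1 \/ P = (P \/ Q) \/ P
G3 = P /\ G2 = P /\ ((P \/ Q) \/ P)
G4 = G1 \/ G3 = (P \/ Q) \/ (P /\ ((P \/ Q) \/ P))
G5 = G2 /\ G4 = ((P \/ Q) \/ P) /\ ((P \/ Q) \/ (P /\ ((P \/ Q) \/ P)))

((P \/ Q) \/ P) /\ ((P \/ Q) \/ (P /\ ((P \/ Q) \/ P)))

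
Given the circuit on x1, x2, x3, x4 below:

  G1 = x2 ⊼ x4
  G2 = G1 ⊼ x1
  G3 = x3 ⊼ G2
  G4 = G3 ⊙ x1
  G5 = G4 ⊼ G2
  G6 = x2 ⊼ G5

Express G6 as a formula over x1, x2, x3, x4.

x2 ⊼ (((x3 ⊼ ((x2 ⊼ x4) ⊼ x1)) ⊙ x1) ⊼ ((x2 ⊼ x4) ⊼ x1))

G1 = x2 ⊼ x4
G2 = G1 ⊼ x1 = (x2 ⊼ x4) ⊼ x1
G3 = x3 ⊼ G2 = x3 ⊼ ((x2 ⊼ x4) ⊼ x1)
G4 = G3 ⊙ x1 = (x3 ⊼ ((x2 ⊼ x4) ⊼ x1)) ⊙ x1
G5 = G4 ⊼ G2 = ((x3 ⊼ ((x2 ⊼ x4) ⊼ x1)) ⊙ x1) ⊼ ((x2 ⊼ x4) ⊼ x1)
G6 = x2 ⊼ G5 = x2 ⊼ (((x3 ⊼ ((x2 ⊼ x4) ⊼ x1)) ⊙ x1) ⊼ ((x2 ⊼ x4) ⊼ x1))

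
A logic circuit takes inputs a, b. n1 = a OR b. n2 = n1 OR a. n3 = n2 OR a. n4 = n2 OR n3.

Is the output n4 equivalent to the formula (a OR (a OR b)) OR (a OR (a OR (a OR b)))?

n1 = a OR b
n2 = n1 OR a = (a OR b) OR a
n3 = n2 OR a = ((a OR b) OR a) OR a
n4 = n2 OR n3 = ((a OR b) OR a) OR (((a OR b) OR a) OR a)
At a=0, b=0: circuit gives 0, formula gives 0.
At a=0, b=1: circuit gives 1, formula gives 1.
Agrees on all 4 inputs.

Yes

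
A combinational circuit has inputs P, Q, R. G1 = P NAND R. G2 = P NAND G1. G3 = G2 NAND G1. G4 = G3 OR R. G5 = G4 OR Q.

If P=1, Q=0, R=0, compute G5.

1

G1 = 1 NAND 0 = 1
G2 = 1 NAND 1 = 0
G3 = 0 NAND 1 = 1
G4 = 1 OR 0 = 1
G5 = 1 OR 0 = 1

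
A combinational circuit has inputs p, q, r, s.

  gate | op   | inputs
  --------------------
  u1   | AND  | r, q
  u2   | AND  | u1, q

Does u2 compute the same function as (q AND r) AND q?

u1 = r AND q
u2 = u1 AND q = (r AND q) AND q
At p=0, q=0, r=0, s=0: circuit gives 0, formula gives 0.
At p=0, q=1, r=1, s=0: circuit gives 1, formula gives 1.
Agrees on all 16 inputs.

Yes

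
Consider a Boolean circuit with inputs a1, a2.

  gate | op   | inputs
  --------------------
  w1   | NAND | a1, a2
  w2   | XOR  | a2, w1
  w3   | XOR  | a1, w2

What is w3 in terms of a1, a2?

w1 = a1 NAND a2
w2 = a2 XOR w1 = a2 XOR (a1 NAND a2)
w3 = a1 XOR w2 = a1 XOR (a2 XOR (a1 NAND a2))

a1 XOR (a2 XOR (a1 NAND a2))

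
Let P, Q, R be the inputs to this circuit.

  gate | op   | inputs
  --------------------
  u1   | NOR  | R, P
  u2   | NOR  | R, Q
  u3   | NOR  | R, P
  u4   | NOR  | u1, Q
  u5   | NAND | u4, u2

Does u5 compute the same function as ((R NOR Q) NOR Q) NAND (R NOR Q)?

u1 = R NOR P
u2 = R NOR Q
u4 = u1 NOR Q = (R NOR P) NOR Q
u5 = u4 NAND u2 = ((R NOR P) NOR Q) NAND (R NOR Q)
At P=1, Q=0, R=0: circuit gives 0, formula gives 1.

No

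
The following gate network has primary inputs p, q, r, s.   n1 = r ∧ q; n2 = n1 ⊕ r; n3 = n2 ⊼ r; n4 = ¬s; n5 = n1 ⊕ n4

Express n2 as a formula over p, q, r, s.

n1 = r ∧ q
n2 = n1 ⊕ r = (r ∧ q) ⊕ r

(r ∧ q) ⊕ r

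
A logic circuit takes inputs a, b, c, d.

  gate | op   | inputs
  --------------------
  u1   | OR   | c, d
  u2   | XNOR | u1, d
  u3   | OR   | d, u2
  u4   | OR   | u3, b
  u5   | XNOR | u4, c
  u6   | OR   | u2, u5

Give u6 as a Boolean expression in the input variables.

u1 = c OR d
u2 = u1 XNOR d = (c OR d) XNOR d
u3 = d OR u2 = d OR ((c OR d) XNOR d)
u4 = u3 OR b = (d OR ((c OR d) XNOR d)) OR b
u5 = u4 XNOR c = ((d OR ((c OR d) XNOR d)) OR b) XNOR c
u6 = u2 OR u5 = ((c OR d) XNOR d) OR (((d OR ((c OR d) XNOR d)) OR b) XNOR c)

((c OR d) XNOR d) OR (((d OR ((c OR d) XNOR d)) OR b) XNOR c)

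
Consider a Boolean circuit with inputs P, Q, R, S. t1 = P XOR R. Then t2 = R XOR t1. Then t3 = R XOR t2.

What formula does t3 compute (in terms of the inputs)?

t1 = P XOR R
t2 = R XOR t1 = R XOR (P XOR R)
t3 = R XOR t2 = R XOR (R XOR (P XOR R))

R XOR (R XOR (P XOR R))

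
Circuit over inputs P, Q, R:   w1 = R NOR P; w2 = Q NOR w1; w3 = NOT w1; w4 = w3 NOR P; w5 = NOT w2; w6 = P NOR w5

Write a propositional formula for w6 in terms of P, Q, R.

P NOR NOT (Q NOR (R NOR P))

w1 = R NOR P
w2 = Q NOR w1 = Q NOR (R NOR P)
w5 = NOT w2 = NOT (Q NOR (R NOR P))
w6 = P NOR w5 = P NOR NOT (Q NOR (R NOR P))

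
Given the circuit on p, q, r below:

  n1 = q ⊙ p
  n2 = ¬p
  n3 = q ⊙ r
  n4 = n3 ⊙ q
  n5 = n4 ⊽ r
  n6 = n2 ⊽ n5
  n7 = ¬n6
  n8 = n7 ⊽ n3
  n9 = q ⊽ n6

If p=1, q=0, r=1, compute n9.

n2 = ¬1 = 0
n3 = 0 ⊙ 1 = 0
n4 = 0 ⊙ 0 = 1
n5 = 1 ⊽ 1 = 0
n6 = 0 ⊽ 0 = 1
n9 = 0 ⊽ 1 = 0

0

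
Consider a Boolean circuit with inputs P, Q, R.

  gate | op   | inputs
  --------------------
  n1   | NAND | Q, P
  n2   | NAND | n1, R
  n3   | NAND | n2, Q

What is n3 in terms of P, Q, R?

n1 = Q NAND P
n2 = n1 NAND R = (Q NAND P) NAND R
n3 = n2 NAND Q = ((Q NAND P) NAND R) NAND Q

((Q NAND P) NAND R) NAND Q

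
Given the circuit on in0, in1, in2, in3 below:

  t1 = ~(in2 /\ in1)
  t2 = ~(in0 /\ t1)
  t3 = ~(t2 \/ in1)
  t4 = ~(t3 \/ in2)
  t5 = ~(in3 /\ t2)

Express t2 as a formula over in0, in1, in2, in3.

t1 = ~(in2 /\ in1)
t2 = ~(in0 /\ t1) = ~(in0 /\ (~(in2 /\ in1)))

~(in0 /\ (~(in2 /\ in1)))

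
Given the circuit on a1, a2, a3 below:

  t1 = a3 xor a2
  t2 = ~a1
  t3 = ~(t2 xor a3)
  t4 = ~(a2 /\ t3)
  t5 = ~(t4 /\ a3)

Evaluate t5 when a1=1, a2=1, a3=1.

0

t2 = ~1 = 0
t3 = ~(0 xor 1) = 0
t4 = ~(1 /\ 0) = 1
t5 = ~(1 /\ 1) = 0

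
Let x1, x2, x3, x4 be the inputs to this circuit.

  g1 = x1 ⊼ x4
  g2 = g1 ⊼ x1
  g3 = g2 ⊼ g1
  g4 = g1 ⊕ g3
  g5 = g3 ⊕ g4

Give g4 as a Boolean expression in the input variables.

g1 = x1 ⊼ x4
g2 = g1 ⊼ x1 = (x1 ⊼ x4) ⊼ x1
g3 = g2 ⊼ g1 = ((x1 ⊼ x4) ⊼ x1) ⊼ (x1 ⊼ x4)
g4 = g1 ⊕ g3 = (x1 ⊼ x4) ⊕ (((x1 ⊼ x4) ⊼ x1) ⊼ (x1 ⊼ x4))

(x1 ⊼ x4) ⊕ (((x1 ⊼ x4) ⊼ x1) ⊼ (x1 ⊼ x4))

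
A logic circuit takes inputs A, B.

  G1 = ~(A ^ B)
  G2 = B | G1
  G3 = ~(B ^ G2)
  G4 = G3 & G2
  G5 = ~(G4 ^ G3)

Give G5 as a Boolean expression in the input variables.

G1 = ~(A ^ B)
G2 = B | G1 = B | (~(A ^ B))
G3 = ~(B ^ G2) = ~(B ^ (B | (~(A ^ B))))
G4 = G3 & G2 = (~(B ^ (B | (~(A ^ B))))) & (B | (~(A ^ B)))
G5 = ~(G4 ^ G3) = ~(((~(B ^ (B | (~(A ^ B))))) & (B | (~(A ^ B)))) ^ (~(B ^ (B | (~(A ^ B))))))

~(((~(B ^ (B | (~(A ^ B))))) & (B | (~(A ^ B)))) ^ (~(B ^ (B | (~(A ^ B))))))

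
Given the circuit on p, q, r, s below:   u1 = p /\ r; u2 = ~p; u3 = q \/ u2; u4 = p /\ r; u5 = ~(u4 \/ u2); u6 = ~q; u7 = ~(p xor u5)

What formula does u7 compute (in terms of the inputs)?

u2 = ~p
u4 = p /\ r
u5 = ~(u4 \/ u2) = ~((p /\ r) \/ ~p)
u7 = ~(p xor u5) = ~(p xor (~((p /\ r) \/ ~p)))

~(p xor (~((p /\ r) \/ ~p)))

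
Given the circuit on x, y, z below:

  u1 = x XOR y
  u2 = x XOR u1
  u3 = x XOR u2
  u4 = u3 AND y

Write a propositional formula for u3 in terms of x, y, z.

x XOR (x XOR (x XOR y))

u1 = x XOR y
u2 = x XOR u1 = x XOR (x XOR y)
u3 = x XOR u2 = x XOR (x XOR (x XOR y))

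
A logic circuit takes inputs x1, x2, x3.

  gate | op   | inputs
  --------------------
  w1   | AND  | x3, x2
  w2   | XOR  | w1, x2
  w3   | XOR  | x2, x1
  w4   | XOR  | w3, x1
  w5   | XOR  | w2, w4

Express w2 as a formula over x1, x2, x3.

(x3 AND x2) XOR x2

w1 = x3 AND x2
w2 = w1 XOR x2 = (x3 AND x2) XOR x2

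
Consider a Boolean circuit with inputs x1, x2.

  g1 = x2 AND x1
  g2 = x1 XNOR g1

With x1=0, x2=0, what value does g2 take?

g1 = 0 AND 0 = 0
g2 = 0 XNOR 0 = 1

1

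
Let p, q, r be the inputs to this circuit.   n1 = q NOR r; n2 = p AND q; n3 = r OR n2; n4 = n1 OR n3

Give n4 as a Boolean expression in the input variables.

n1 = q NOR r
n2 = p AND q
n3 = r OR n2 = r OR (p AND q)
n4 = n1 OR n3 = (q NOR r) OR (r OR (p AND q))

(q NOR r) OR (r OR (p AND q))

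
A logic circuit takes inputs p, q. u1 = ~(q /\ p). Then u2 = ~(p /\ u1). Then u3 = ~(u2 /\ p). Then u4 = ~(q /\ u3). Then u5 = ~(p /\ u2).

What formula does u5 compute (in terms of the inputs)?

u1 = ~(q /\ p)
u2 = ~(p /\ u1) = ~(p /\ (~(q /\ p)))
u5 = ~(p /\ u2) = ~(p /\ (~(p /\ (~(q /\ p)))))

~(p /\ (~(p /\ (~(q /\ p)))))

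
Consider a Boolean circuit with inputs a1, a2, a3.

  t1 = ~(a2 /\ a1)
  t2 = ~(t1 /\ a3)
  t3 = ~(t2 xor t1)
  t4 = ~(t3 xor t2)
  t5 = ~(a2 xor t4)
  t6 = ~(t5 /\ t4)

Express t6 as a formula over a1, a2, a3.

~((~(a2 xor (~((~((~((~(a2 /\ a1)) /\ a3)) xor (~(a2 /\ a1)))) xor (~((~(a2 /\ a1)) /\ a3)))))) /\ (~((~((~((~(a2 /\ a1)) /\ a3)) xor (~(a2 /\ a1)))) xor (~((~(a2 /\ a1)) /\ a3)))))

t1 = ~(a2 /\ a1)
t2 = ~(t1 /\ a3) = ~((~(a2 /\ a1)) /\ a3)
t3 = ~(t2 xor t1) = ~((~((~(a2 /\ a1)) /\ a3)) xor (~(a2 /\ a1)))
t4 = ~(t3 xor t2) = ~((~((~((~(a2 /\ a1)) /\ a3)) xor (~(a2 /\ a1)))) xor (~((~(a2 /\ a1)) /\ a3)))
t5 = ~(a2 xor t4) = ~(a2 xor (~((~((~((~(a2 /\ a1)) /\ a3)) xor (~(a2 /\ a1)))) xor (~((~(a2 /\ a1)) /\ a3)))))
t6 = ~(t5 /\ t4) = ~((~(a2 xor (~((~((~((~(a2 /\ a1)) /\ a3)) xor (~(a2 /\ a1)))) xor (~((~(a2 /\ a1)) /\ a3)))))) /\ (~((~((~((~(a2 /\ a1)) /\ a3)) xor (~(a2 /\ a1)))) xor (~((~(a2 /\ a1)) /\ a3)))))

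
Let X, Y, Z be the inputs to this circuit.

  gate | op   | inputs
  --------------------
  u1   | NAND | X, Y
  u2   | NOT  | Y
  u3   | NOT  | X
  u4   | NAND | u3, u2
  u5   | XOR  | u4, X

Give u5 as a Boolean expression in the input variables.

u2 = NOT Y
u3 = NOT X
u4 = u3 NAND u2 = NOT X NAND NOT Y
u5 = u4 XOR X = (NOT X NAND NOT Y) XOR X

(NOT X NAND NOT Y) XOR X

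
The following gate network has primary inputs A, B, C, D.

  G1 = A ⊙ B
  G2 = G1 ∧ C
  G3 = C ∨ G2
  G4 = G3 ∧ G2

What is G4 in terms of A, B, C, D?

(C ∨ ((A ⊙ B) ∧ C)) ∧ ((A ⊙ B) ∧ C)

G1 = A ⊙ B
G2 = G1 ∧ C = (A ⊙ B) ∧ C
G3 = C ∨ G2 = C ∨ ((A ⊙ B) ∧ C)
G4 = G3 ∧ G2 = (C ∨ ((A ⊙ B) ∧ C)) ∧ ((A ⊙ B) ∧ C)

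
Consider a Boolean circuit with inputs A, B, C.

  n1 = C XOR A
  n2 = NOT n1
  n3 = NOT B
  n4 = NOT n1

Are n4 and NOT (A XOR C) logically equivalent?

Yes

n1 = C XOR A
n4 = NOT n1 = NOT (C XOR A)
At A=0, B=0, C=1: circuit gives 0, formula gives 0.
At A=0, B=0, C=0: circuit gives 1, formula gives 1.
Agrees on all 8 inputs.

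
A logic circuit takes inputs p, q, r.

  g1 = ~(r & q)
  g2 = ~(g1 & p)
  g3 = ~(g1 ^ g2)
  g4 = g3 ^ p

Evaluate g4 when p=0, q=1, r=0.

g1 = ~(0 & 1) = 1
g2 = ~(1 & 0) = 1
g3 = ~(1 ^ 1) = 1
g4 = 1 ^ 0 = 1

1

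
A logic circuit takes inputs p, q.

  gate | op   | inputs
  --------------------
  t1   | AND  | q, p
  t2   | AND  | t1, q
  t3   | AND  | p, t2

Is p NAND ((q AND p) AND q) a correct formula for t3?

No

t1 = q AND p
t2 = t1 AND q = (q AND p) AND q
t3 = p AND t2 = p AND ((q AND p) AND q)
At p=0, q=0: circuit gives 0, formula gives 1.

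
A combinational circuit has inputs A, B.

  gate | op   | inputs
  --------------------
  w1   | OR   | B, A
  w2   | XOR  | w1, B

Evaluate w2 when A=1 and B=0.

1

w1 = 0 OR 1 = 1
w2 = 1 XOR 0 = 1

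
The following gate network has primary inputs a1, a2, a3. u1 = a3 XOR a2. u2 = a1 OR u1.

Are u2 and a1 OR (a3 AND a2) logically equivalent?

No

u1 = a3 XOR a2
u2 = a1 OR u1 = a1 OR (a3 XOR a2)
At a1=0, a2=0, a3=1: circuit gives 1, formula gives 0.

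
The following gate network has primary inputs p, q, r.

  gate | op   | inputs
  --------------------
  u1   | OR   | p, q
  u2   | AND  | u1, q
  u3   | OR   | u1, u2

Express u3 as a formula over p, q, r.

u1 = p OR q
u2 = u1 AND q = (p OR q) AND q
u3 = u1 OR u2 = (p OR q) OR ((p OR q) AND q)

(p OR q) OR ((p OR q) AND q)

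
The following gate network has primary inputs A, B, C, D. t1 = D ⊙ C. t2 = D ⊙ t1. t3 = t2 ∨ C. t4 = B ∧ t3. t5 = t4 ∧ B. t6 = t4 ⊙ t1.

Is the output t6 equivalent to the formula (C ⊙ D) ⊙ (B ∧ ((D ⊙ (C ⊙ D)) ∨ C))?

Yes

t1 = D ⊙ C
t2 = D ⊙ t1 = D ⊙ (D ⊙ C)
t3 = t2 ∨ C = (D ⊙ (D ⊙ C)) ∨ C
t4 = B ∧ t3 = B ∧ ((D ⊙ (D ⊙ C)) ∨ C)
t6 = t4 ⊙ t1 = (B ∧ ((D ⊙ (D ⊙ C)) ∨ C)) ⊙ (D ⊙ C)
At A=0, B=0, C=0, D=0: circuit gives 0, formula gives 0.
At A=0, B=0, C=0, D=1: circuit gives 1, formula gives 1.
Agrees on all 16 inputs.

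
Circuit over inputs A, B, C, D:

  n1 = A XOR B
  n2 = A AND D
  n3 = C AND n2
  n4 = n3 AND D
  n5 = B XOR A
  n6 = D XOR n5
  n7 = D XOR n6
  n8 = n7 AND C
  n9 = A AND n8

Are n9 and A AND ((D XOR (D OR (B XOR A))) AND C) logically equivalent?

No

n5 = B XOR A
n6 = D XOR n5 = D XOR (B XOR A)
n7 = D XOR n6 = D XOR (D XOR (B XOR A))
n8 = n7 AND C = (D XOR (D XOR (B XOR A))) AND C
n9 = A AND n8 = A AND ((D XOR (D XOR (B XOR A))) AND C)
At A=1, B=0, C=1, D=1: circuit gives 1, formula gives 0.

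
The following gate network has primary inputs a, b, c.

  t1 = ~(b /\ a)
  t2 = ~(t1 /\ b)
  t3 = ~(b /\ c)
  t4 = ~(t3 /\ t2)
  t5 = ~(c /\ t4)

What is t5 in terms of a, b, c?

~(c /\ (~((~(b /\ c)) /\ (~((~(b /\ a)) /\ b)))))

t1 = ~(b /\ a)
t2 = ~(t1 /\ b) = ~((~(b /\ a)) /\ b)
t3 = ~(b /\ c)
t4 = ~(t3 /\ t2) = ~((~(b /\ c)) /\ (~((~(b /\ a)) /\ b)))
t5 = ~(c /\ t4) = ~(c /\ (~((~(b /\ c)) /\ (~((~(b /\ a)) /\ b)))))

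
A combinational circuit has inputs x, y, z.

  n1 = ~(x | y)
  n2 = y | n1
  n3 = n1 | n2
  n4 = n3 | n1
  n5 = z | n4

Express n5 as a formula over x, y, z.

z | (((~(x | y)) | (y | (~(x | y)))) | (~(x | y)))

n1 = ~(x | y)
n2 = y | n1 = y | (~(x | y))
n3 = n1 | n2 = (~(x | y)) | (y | (~(x | y)))
n4 = n3 | n1 = ((~(x | y)) | (y | (~(x | y)))) | (~(x | y))
n5 = z | n4 = z | (((~(x | y)) | (y | (~(x | y)))) | (~(x | y)))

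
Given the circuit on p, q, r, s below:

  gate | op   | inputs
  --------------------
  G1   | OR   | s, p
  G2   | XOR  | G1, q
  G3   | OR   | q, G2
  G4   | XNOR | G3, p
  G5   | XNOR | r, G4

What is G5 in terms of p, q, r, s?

r XNOR ((q OR ((s OR p) XOR q)) XNOR p)

G1 = s OR p
G2 = G1 XOR q = (s OR p) XOR q
G3 = q OR G2 = q OR ((s OR p) XOR q)
G4 = G3 XNOR p = (q OR ((s OR p) XOR q)) XNOR p
G5 = r XNOR G4 = r XNOR ((q OR ((s OR p) XOR q)) XNOR p)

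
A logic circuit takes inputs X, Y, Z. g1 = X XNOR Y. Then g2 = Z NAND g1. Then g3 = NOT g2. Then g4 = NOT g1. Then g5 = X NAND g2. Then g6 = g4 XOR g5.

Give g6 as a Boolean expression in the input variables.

NOT (X XNOR Y) XOR (X NAND (Z NAND (X XNOR Y)))

g1 = X XNOR Y
g2 = Z NAND g1 = Z NAND (X XNOR Y)
g4 = NOT g1 = NOT (X XNOR Y)
g5 = X NAND g2 = X NAND (Z NAND (X XNOR Y))
g6 = g4 XOR g5 = NOT (X XNOR Y) XOR (X NAND (Z NAND (X XNOR Y)))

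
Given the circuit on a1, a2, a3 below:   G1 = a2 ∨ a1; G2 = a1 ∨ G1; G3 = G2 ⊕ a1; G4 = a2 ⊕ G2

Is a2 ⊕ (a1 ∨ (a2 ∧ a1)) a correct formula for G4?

G1 = a2 ∨ a1
G2 = a1 ∨ G1 = a1 ∨ (a2 ∨ a1)
G4 = a2 ⊕ G2 = a2 ⊕ (a1 ∨ (a2 ∨ a1))
At a1=0, a2=1, a3=0: circuit gives 0, formula gives 1.

No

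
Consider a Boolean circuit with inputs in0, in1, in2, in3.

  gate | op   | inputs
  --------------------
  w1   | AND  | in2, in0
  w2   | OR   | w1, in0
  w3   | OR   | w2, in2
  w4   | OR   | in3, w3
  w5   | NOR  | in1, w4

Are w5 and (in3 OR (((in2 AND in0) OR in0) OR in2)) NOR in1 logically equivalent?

Yes

w1 = in2 AND in0
w2 = w1 OR in0 = (in2 AND in0) OR in0
w3 = w2 OR in2 = ((in2 AND in0) OR in0) OR in2
w4 = in3 OR w3 = in3 OR (((in2 AND in0) OR in0) OR in2)
w5 = in1 NOR w4 = in1 NOR (in3 OR (((in2 AND in0) OR in0) OR in2))
At in0=0, in1=0, in2=0, in3=1: circuit gives 0, formula gives 0.
At in0=0, in1=0, in2=0, in3=0: circuit gives 1, formula gives 1.
Agrees on all 16 inputs.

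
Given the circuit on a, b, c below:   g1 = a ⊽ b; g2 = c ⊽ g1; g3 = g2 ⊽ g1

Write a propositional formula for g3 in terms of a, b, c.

(c ⊽ (a ⊽ b)) ⊽ (a ⊽ b)

g1 = a ⊽ b
g2 = c ⊽ g1 = c ⊽ (a ⊽ b)
g3 = g2 ⊽ g1 = (c ⊽ (a ⊽ b)) ⊽ (a ⊽ b)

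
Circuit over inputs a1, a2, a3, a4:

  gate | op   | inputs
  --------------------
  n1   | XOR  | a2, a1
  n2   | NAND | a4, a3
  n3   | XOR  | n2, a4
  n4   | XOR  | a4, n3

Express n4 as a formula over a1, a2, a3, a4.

a4 XOR ((a4 NAND a3) XOR a4)

n2 = a4 NAND a3
n3 = n2 XOR a4 = (a4 NAND a3) XOR a4
n4 = a4 XOR n3 = a4 XOR ((a4 NAND a3) XOR a4)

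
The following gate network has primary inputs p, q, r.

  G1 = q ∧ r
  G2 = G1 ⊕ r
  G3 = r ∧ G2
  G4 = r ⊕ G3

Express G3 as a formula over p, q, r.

r ∧ ((q ∧ r) ⊕ r)

G1 = q ∧ r
G2 = G1 ⊕ r = (q ∧ r) ⊕ r
G3 = r ∧ G2 = r ∧ ((q ∧ r) ⊕ r)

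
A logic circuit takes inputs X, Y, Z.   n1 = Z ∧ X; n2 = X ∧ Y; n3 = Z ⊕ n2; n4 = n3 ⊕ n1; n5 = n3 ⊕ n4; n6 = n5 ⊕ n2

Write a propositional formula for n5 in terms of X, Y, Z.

n1 = Z ∧ X
n2 = X ∧ Y
n3 = Z ⊕ n2 = Z ⊕ (X ∧ Y)
n4 = n3 ⊕ n1 = (Z ⊕ (X ∧ Y)) ⊕ (Z ∧ X)
n5 = n3 ⊕ n4 = (Z ⊕ (X ∧ Y)) ⊕ ((Z ⊕ (X ∧ Y)) ⊕ (Z ∧ X))

(Z ⊕ (X ∧ Y)) ⊕ ((Z ⊕ (X ∧ Y)) ⊕ (Z ∧ X))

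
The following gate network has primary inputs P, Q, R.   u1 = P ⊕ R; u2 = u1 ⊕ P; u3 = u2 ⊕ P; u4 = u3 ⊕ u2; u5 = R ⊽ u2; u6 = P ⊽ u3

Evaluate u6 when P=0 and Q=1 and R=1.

0

u1 = 0 ⊕ 1 = 1
u2 = 1 ⊕ 0 = 1
u3 = 1 ⊕ 0 = 1
u6 = 0 ⊽ 1 = 0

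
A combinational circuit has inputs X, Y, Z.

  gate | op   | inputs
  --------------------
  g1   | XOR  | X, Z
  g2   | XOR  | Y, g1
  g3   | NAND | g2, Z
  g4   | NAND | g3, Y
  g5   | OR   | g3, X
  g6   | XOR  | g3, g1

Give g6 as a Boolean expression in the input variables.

g1 = X XOR Z
g2 = Y XOR g1 = Y XOR (X XOR Z)
g3 = g2 NAND Z = (Y XOR (X XOR Z)) NAND Z
g6 = g3 XOR g1 = ((Y XOR (X XOR Z)) NAND Z) XOR (X XOR Z)

((Y XOR (X XOR Z)) NAND Z) XOR (X XOR Z)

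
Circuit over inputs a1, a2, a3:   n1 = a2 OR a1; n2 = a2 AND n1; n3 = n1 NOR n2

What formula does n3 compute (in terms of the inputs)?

(a2 OR a1) NOR (a2 AND (a2 OR a1))

n1 = a2 OR a1
n2 = a2 AND n1 = a2 AND (a2 OR a1)
n3 = n1 NOR n2 = (a2 OR a1) NOR (a2 AND (a2 OR a1))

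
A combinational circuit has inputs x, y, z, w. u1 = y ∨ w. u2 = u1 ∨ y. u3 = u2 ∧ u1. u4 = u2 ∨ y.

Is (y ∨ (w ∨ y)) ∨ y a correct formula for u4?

u1 = y ∨ w
u2 = u1 ∨ y = (y ∨ w) ∨ y
u4 = u2 ∨ y = ((y ∨ w) ∨ y) ∨ y
At x=0, y=0, z=0, w=0: circuit gives 0, formula gives 0.
At x=0, y=0, z=0, w=1: circuit gives 1, formula gives 1.
Agrees on all 16 inputs.

Yes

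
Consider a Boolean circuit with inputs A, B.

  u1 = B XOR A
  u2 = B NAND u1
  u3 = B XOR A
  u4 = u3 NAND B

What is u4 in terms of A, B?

(B XOR A) NAND B

u3 = B XOR A
u4 = u3 NAND B = (B XOR A) NAND B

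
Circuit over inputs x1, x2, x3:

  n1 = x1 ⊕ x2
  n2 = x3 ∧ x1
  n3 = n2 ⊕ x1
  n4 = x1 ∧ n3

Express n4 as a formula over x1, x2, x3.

n2 = x3 ∧ x1
n3 = n2 ⊕ x1 = (x3 ∧ x1) ⊕ x1
n4 = x1 ∧ n3 = x1 ∧ ((x3 ∧ x1) ⊕ x1)

x1 ∧ ((x3 ∧ x1) ⊕ x1)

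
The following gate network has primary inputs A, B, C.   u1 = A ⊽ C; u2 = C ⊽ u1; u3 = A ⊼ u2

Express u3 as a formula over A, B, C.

A ⊼ (C ⊽ (A ⊽ C))

u1 = A ⊽ C
u2 = C ⊽ u1 = C ⊽ (A ⊽ C)
u3 = A ⊼ u2 = A ⊼ (C ⊽ (A ⊽ C))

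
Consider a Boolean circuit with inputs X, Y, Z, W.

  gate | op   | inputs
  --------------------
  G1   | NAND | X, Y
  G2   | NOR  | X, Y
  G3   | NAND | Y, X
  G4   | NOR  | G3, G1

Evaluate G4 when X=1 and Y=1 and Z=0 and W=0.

1

G1 = 1 NAND 1 = 0
G3 = 1 NAND 1 = 0
G4 = 0 NOR 0 = 1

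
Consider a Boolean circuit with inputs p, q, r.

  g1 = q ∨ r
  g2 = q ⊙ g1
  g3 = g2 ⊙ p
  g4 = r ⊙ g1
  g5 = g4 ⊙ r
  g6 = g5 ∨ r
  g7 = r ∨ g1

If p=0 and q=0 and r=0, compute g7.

0

g1 = 0 ∨ 0 = 0
g7 = 0 ∨ 0 = 0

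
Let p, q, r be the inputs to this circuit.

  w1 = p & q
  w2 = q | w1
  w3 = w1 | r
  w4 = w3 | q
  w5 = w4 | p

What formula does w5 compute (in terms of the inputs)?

w1 = p & q
w3 = w1 | r = (p & q) | r
w4 = w3 | q = ((p & q) | r) | q
w5 = w4 | p = (((p & q) | r) | q) | p

(((p & q) | r) | q) | p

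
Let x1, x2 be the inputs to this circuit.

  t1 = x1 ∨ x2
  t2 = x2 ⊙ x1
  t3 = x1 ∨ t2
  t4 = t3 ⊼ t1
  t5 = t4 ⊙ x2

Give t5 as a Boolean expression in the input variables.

((x1 ∨ (x2 ⊙ x1)) ⊼ (x1 ∨ x2)) ⊙ x2

t1 = x1 ∨ x2
t2 = x2 ⊙ x1
t3 = x1 ∨ t2 = x1 ∨ (x2 ⊙ x1)
t4 = t3 ⊼ t1 = (x1 ∨ (x2 ⊙ x1)) ⊼ (x1 ∨ x2)
t5 = t4 ⊙ x2 = ((x1 ∨ (x2 ⊙ x1)) ⊼ (x1 ∨ x2)) ⊙ x2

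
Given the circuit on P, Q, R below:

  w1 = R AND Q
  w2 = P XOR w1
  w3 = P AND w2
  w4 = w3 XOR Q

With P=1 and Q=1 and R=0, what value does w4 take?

0

w1 = 0 AND 1 = 0
w2 = 1 XOR 0 = 1
w3 = 1 AND 1 = 1
w4 = 1 XOR 1 = 0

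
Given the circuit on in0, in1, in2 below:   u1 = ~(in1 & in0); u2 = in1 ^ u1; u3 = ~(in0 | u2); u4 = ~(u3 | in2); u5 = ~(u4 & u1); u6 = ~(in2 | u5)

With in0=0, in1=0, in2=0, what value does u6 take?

u1 = ~(0 & 0) = 1
u2 = 0 ^ 1 = 1
u3 = ~(0 | 1) = 0
u4 = ~(0 | 0) = 1
u5 = ~(1 & 1) = 0
u6 = ~(0 | 0) = 1

1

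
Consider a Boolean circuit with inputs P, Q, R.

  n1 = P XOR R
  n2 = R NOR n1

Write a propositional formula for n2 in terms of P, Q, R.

n1 = P XOR R
n2 = R NOR n1 = R NOR (P XOR R)

R NOR (P XOR R)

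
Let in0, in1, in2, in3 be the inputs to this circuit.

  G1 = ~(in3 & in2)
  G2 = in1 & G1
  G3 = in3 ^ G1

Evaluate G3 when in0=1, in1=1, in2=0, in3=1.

G1 = ~(1 & 0) = 1
G3 = 1 ^ 1 = 0

0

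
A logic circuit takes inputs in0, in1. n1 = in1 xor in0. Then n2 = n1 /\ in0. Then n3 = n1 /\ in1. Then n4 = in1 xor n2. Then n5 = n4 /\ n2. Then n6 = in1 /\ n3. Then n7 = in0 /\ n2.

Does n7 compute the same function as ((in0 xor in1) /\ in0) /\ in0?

Yes

n1 = in1 xor in0
n2 = n1 /\ in0 = (in1 xor in0) /\ in0
n7 = in0 /\ n2 = in0 /\ ((in1 xor in0) /\ in0)
At in0=0, in1=0: circuit gives 0, formula gives 0.
At in0=1, in1=0: circuit gives 1, formula gives 1.
Agrees on all 4 inputs.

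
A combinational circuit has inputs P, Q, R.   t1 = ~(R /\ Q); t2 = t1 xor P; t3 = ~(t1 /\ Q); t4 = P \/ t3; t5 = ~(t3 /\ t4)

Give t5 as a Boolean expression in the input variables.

~((~((~(R /\ Q)) /\ Q)) /\ (P \/ (~((~(R /\ Q)) /\ Q))))

t1 = ~(R /\ Q)
t3 = ~(t1 /\ Q) = ~((~(R /\ Q)) /\ Q)
t4 = P \/ t3 = P \/ (~((~(R /\ Q)) /\ Q))
t5 = ~(t3 /\ t4) = ~((~((~(R /\ Q)) /\ Q)) /\ (P \/ (~((~(R /\ Q)) /\ Q))))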